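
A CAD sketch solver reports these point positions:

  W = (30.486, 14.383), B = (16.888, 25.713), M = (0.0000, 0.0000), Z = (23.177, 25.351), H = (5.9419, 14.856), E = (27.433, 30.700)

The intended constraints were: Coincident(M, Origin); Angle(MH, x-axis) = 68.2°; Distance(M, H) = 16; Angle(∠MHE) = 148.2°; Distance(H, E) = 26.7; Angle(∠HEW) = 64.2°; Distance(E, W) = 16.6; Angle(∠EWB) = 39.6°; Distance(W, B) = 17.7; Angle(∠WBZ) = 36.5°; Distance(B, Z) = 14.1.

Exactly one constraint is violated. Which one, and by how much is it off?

Distance(B, Z) = 14.1 — off by 7.80.

M = (0.00, 0.00) ✓; MH at 68.20° ✓; |MH| = 16.00 ✓; ∠MHE = 148.2° ✓; |HE| = 26.70 ✓; ∠HEW = 64.20° ✓; |EW| = 16.60 ✓; ∠EWB = 39.60° ✓; |WB| = 17.70 ✓; ∠WBZ = 36.51° ✓; |BZ| = 6.299 ✗.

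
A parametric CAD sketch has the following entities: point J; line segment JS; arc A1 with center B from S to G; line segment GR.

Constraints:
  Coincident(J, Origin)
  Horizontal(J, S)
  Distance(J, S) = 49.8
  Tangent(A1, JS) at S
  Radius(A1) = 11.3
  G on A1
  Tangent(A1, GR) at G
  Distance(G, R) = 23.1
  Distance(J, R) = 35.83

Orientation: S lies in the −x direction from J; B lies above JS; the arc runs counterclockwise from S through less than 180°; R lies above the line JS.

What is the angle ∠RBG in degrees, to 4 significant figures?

63.93°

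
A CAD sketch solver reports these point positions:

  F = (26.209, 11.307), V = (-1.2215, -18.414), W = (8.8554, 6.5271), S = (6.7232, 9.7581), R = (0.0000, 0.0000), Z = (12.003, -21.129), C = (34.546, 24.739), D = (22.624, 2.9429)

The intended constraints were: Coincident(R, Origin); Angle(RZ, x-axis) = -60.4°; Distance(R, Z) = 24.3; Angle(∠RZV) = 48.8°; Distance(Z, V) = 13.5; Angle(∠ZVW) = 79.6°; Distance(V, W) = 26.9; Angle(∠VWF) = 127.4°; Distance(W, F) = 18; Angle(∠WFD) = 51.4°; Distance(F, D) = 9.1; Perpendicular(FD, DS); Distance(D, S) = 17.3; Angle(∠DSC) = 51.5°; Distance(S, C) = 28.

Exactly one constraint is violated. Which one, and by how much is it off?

Distance(S, C) = 28 — off by 3.60.

R = (0.00, 0.00) ✓; RZ at -60.40° ✓; |RZ| = 24.30 ✓; ∠RZV = 48.80° ✓; |ZV| = 13.50 ✓; ∠ZVW = 79.60° ✓; |VW| = 26.90 ✓; ∠VWF = 127.4° ✓; |WF| = 18.00 ✓; ∠WFD = 51.40° ✓; |FD| = 9.100 ✓; ∠(FD, DS) = 90.00° ✓; |DS| = 17.30 ✓; ∠DSC = 51.50° ✓; |SC| = 31.60 ✗.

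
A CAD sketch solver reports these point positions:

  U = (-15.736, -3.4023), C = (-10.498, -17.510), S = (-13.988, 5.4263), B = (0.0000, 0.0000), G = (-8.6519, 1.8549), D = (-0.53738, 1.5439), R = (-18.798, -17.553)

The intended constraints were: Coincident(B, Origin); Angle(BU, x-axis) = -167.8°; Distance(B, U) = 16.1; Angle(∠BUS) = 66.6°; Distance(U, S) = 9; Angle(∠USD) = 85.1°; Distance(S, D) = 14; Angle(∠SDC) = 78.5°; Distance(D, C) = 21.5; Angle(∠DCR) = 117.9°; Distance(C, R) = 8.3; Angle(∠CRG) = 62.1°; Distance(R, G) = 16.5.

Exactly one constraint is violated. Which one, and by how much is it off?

Distance(R, G) = 16.5 — off by 5.40.

B = (0.00, 0.00) ✓; BU at -167.8° ✓; |BU| = 16.10 ✓; ∠BUS = 66.60° ✓; |US| = 9.000 ✓; ∠USD = 85.10° ✓; |SD| = 14.00 ✓; ∠SDC = 78.50° ✓; |DC| = 21.50 ✓; ∠DCR = 117.9° ✓; |CR| = 8.300 ✓; ∠CRG = 62.10° ✓; |RG| = 21.90 ✗.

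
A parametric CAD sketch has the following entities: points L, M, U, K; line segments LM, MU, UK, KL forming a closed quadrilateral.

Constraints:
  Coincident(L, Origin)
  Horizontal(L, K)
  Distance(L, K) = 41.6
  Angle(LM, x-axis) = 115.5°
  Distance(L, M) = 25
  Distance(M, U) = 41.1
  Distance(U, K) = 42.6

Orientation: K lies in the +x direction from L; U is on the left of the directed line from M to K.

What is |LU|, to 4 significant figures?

47.87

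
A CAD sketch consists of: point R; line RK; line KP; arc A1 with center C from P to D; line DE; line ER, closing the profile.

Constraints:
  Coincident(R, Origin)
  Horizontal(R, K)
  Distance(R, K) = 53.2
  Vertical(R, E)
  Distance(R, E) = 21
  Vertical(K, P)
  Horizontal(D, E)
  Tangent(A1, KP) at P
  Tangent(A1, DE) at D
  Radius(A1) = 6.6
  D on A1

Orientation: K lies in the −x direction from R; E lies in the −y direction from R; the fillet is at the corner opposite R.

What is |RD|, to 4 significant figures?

51.11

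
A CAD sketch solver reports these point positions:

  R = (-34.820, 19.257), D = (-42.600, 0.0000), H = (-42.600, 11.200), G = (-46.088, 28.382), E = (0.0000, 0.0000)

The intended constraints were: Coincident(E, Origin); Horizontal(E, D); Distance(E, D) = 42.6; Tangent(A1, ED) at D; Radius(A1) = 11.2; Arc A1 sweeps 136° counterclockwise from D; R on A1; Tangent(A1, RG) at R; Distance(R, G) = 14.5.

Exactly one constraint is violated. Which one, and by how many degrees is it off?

Tangent(A1, RG) at R — off by 5.00°.

E = (0.00, 0.00) ✓; E.y = 0.00, D.y = 0.00 ✓; |ED| = 42.60 ✓; ∠(HD, DE) = 90.00° ✓; |HD| = 11.20 ✓; bearing(H→R) − bearing(H→D) = 136.0° ✓; |HR| = 11.20 ✓; ∠(HR, RG) = 85.00° ✗; |RG| = 14.50 ✓.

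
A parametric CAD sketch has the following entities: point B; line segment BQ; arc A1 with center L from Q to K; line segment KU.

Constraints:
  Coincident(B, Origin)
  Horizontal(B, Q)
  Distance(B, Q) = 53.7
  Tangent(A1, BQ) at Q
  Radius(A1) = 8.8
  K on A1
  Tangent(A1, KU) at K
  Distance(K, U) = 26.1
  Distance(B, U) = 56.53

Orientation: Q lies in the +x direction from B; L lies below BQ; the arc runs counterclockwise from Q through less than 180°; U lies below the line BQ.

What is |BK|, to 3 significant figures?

45.7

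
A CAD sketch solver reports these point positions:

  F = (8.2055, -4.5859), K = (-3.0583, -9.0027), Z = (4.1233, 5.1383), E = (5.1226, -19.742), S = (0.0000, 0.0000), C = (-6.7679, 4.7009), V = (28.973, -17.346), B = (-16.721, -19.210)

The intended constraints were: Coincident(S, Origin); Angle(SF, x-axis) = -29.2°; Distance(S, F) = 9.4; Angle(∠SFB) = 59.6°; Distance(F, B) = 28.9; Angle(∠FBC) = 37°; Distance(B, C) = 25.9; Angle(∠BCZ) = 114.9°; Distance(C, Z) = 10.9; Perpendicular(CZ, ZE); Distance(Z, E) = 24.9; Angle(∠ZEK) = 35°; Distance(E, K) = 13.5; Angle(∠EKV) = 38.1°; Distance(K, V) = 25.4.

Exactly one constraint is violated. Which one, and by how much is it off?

Distance(K, V) = 25.4 — off by 7.70.

S = (0.00, 0.00) ✓; SF at -29.20° ✓; |SF| = 9.400 ✓; ∠SFB = 59.60° ✓; |FB| = 28.90 ✓; ∠FBC = 37.00° ✓; |BC| = 25.90 ✓; ∠BCZ = 114.9° ✓; |CZ| = 10.90 ✓; ∠(CZ, ZE) = 90.00° ✓; |ZE| = 24.90 ✓; ∠ZEK = 35.00° ✓; |EK| = 13.50 ✓; ∠EKV = 38.10° ✓; |KV| = 33.10 ✗.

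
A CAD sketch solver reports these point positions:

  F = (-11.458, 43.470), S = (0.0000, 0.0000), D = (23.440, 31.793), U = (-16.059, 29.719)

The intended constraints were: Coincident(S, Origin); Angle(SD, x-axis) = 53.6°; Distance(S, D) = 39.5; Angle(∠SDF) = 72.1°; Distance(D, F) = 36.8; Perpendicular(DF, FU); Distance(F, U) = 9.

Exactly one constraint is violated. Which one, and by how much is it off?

Distance(F, U) = 9 — off by 5.50.

S = (0.00, 0.00) ✓; SD at 53.60° ✓; |SD| = 39.50 ✓; ∠SDF = 72.10° ✓; |DF| = 36.80 ✓; ∠(DF, FU) = 90.00° ✓; |FU| = 14.50 ✗.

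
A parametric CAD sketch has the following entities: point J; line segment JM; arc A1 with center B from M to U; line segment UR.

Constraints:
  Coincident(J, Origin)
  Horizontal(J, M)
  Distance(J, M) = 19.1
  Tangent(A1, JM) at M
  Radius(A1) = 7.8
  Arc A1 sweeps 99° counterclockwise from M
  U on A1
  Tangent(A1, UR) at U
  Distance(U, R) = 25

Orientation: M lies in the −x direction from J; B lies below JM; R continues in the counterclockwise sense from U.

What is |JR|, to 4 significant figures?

40.75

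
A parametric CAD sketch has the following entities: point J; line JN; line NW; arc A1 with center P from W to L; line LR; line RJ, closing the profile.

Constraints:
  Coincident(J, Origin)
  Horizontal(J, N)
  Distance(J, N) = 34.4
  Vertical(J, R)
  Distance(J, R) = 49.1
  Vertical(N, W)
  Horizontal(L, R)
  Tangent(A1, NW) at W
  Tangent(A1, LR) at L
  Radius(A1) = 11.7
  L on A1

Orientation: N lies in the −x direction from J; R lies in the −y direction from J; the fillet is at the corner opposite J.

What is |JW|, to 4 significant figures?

50.81

J is at the origin; J and N share the same y with |JN| = 34.4 and N on the −x side, so N = (-34.40, 0.000). J and R share the same x with |JR| = 49.1 and R on the −y side, so R = (0.000, -49.10). The virtual corner opposite J is at (-34.40, -49.10). A1 meets NW tangentially, so PW is at right angles to NW and since A1 is tangent to LR there, PL ⟂ LR, with radius 11.7, so the center P sits 11.7 in from both sides at P = (-22.70, -37.40). That places the tangent points at W = (-34.40, -37.40) on NW and L = (-22.70, -49.10) on LR. Then |JW| = |W − J| = 50.81.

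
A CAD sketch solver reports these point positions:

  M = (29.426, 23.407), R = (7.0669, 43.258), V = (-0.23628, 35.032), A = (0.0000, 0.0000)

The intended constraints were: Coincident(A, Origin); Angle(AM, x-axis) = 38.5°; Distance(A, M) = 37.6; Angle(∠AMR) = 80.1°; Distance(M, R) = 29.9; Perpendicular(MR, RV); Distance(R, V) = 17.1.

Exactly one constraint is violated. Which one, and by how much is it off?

Distance(R, V) = 17.1 — off by 6.10.

A = (0.00, 0.00) ✓; AM at 38.50° ✓; |AM| = 37.60 ✓; ∠AMR = 80.10° ✓; |MR| = 29.90 ✓; ∠(MR, RV) = 90.00° ✓; |RV| = 11.00 ✗.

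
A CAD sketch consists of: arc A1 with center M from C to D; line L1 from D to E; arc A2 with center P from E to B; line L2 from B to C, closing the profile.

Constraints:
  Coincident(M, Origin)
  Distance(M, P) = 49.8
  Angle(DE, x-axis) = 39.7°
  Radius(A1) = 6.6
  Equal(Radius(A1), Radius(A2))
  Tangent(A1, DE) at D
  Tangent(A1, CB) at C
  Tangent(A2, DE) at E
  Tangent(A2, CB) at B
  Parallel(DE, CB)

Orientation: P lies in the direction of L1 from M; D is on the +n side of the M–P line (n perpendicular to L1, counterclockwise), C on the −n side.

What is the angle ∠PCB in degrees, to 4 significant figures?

7.549°

The slot axis is L1's direction at 39.7°, so u = (cos 39.7°, sin 39.7°) = (0.7694, 0.6388) and n = (−sin 39.7°, cos 39.7°) = (-0.6388, 0.7694). M is at the origin and P lies 49.8 along u from M, so P = 49.8·u = (38.32, 31.81). Tangency of A1 to both parallel lines with radius 6.6 puts D and C at M ± 6.6·n: D = (-4.216, 5.078), C = (4.216, -5.078). Equal radii place E and B the same way about P: E = P + 6.6·n = (34.10, 36.89), B = P − 6.6·n = (42.53, 26.73). Then cos ∠PCB = CP·CB / (|CP||CB|), giving 7.549°.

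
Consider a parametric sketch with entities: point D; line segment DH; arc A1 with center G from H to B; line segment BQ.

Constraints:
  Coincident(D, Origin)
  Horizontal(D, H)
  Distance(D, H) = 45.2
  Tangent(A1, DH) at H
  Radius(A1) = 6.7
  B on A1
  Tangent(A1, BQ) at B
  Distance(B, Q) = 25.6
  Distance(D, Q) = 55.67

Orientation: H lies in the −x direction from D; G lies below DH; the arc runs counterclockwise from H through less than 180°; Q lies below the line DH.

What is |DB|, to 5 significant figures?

52.347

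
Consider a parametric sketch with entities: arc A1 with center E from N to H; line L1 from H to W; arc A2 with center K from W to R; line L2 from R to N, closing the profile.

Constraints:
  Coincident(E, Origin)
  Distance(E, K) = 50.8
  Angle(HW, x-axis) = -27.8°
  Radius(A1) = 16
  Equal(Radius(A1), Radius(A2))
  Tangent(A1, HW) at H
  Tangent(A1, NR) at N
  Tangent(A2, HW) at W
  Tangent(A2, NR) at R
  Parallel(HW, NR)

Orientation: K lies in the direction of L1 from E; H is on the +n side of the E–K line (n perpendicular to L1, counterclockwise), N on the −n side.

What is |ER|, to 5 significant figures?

53.260

Tangency of A1 to both parallel lines with radius 16.0 puts H and N at E ± 16.0·n: H = (7.4622, 14.153), N = (-7.4622, -14.153). Equal radii place W and R the same way about K: W = K + 16.0·n = (52.399, -9.5391), R = K − 16.0·n = (37.475, -37.846). Then |ER| = |R − E| = 53.260.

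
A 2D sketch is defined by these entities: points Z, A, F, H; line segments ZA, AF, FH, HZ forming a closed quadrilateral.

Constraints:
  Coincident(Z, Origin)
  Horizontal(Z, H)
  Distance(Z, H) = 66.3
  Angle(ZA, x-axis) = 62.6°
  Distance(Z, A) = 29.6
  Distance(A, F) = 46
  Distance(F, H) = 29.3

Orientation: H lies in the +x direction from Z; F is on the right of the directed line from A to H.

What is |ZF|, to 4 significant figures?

41.19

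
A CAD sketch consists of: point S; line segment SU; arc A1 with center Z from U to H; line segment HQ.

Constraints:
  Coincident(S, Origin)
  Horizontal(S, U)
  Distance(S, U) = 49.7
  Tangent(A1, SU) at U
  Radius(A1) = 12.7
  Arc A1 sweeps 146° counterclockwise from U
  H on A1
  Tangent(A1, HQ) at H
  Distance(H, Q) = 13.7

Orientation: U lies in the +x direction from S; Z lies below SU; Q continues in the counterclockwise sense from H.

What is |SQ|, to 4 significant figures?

62.17

On A1, U sits at bearing 90° from Z; a 146° counterclockwise sweep puts H at bearing 236°, so H = Z + 12.7·(cos 236°, sin 236°) = (42.60, -23.23). The tangent condition forces ZH to be normal to HQ, so HQ runs along (−sin 236°, cos 236°); with |HQ| = 13.7, Q = (53.96, -30.89). Then |SQ| = |Q − S| = 62.17.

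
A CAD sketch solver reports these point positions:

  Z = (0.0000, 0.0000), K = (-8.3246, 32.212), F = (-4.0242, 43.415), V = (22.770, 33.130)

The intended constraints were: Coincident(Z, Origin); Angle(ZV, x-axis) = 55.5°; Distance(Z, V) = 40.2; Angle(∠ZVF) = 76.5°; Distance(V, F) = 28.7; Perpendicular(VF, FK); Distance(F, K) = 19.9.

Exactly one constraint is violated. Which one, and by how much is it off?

Distance(F, K) = 19.9 — off by 7.90.

Z = (0.00, 0.00) ✓; ZV at 55.50° ✓; |ZV| = 40.20 ✓; ∠ZVF = 76.50° ✓; |VF| = 28.70 ✓; ∠(VF, FK) = 90.00° ✓; |FK| = 12.00 ✗.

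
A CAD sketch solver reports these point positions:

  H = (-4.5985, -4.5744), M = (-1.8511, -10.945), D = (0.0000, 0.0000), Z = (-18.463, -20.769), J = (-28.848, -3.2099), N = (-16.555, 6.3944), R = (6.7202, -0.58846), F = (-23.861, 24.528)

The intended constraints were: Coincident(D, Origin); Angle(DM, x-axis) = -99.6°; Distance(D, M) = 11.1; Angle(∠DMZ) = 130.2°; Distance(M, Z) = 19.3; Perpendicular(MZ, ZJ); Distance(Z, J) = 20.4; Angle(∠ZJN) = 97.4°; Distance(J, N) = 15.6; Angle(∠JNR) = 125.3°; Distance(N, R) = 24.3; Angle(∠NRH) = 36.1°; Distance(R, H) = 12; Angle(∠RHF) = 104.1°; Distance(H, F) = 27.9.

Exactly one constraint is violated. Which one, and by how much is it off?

Distance(H, F) = 27.9 — off by 7.00.

D = (0.00, 0.00) ✓; DM at -99.60° ✓; |DM| = 11.10 ✓; ∠DMZ = 130.2° ✓; |MZ| = 19.30 ✓; ∠(MZ, ZJ) = 90.00° ✓; |ZJ| = 20.40 ✓; ∠ZJN = 97.40° ✓; |JN| = 15.60 ✓; ∠JNR = 125.3° ✓; |NR| = 24.30 ✓; ∠NRH = 36.10° ✓; |RH| = 12.00 ✓; ∠RHF = 104.1° ✓; |HF| = 34.90 ✗.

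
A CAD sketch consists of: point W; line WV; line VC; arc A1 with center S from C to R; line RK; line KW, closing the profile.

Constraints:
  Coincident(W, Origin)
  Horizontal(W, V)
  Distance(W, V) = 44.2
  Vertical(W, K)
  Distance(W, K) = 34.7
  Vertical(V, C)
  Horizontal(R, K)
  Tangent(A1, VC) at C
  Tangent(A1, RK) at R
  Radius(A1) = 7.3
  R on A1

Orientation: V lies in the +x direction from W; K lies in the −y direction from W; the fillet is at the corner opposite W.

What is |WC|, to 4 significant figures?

52.00

The virtual corner opposite W is at (44.20, -34.70). The tangent condition forces SC to be normal to VC and since A1 is tangent to RK there, SR ⟂ RK, with radius 7.3, so the center S sits 7.3 in from both sides at S = (36.90, -27.40). That places the tangent points at C = (44.20, -27.40) on VC and R = (36.90, -34.70) on RK. Then |WC| = |C − W| = 52.00.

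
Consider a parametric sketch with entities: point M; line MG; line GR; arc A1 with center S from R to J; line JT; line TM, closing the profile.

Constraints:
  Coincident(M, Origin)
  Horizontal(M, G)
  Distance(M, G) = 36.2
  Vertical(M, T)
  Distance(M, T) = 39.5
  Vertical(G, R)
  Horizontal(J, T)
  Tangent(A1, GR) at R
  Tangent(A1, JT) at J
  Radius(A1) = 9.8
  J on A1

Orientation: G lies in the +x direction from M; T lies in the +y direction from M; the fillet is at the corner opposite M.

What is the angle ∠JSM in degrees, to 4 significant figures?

138.4°

M is at the origin; MG is horizontal with |MG| = 36.2 and G on the +x side, so G = (36.20, 0.000). MT is vertical with |MT| = 39.5 and T on the +y side, so T = (0.000, 39.50). The virtual corner opposite M is at (36.20, 39.50). Tangency of A1 to GR means the radius SR is perpendicular to GR and since A1 is tangent to JT there, SJ ⟂ JT, with radius 9.8, so the center S sits 9.8 in from both sides at S = (26.40, 29.70). That places the tangent points at R = (36.20, 29.70) on GR and J = (26.40, 39.50) on JT. Then cos ∠JSM = SJ·SM / (|SJ||SM|), giving 138.4°.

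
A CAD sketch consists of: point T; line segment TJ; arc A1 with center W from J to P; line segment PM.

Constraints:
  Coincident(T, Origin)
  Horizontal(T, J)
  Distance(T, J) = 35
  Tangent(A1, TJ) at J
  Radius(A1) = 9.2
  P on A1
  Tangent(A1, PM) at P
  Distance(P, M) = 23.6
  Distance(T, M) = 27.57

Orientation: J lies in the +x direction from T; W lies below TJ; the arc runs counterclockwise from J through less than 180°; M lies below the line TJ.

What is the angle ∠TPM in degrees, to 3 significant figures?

64.5°

Checks: |WP| = 9.200 ✓; ∠(WP, PM) = 90.00° ✓; |PM| = 23.60 ✓; |TM| = 27.57 ✓.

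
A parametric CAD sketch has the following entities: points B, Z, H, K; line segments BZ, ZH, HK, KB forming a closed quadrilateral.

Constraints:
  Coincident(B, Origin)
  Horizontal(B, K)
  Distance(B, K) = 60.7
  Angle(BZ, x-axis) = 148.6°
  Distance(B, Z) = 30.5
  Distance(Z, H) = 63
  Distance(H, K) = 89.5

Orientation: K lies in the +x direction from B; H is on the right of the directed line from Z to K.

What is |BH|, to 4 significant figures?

48.94

Checks: B.y = 0.00, K.y = 0.00 ✓; |ZH| = 63.00 ✓; |HK| = 89.50 ✓.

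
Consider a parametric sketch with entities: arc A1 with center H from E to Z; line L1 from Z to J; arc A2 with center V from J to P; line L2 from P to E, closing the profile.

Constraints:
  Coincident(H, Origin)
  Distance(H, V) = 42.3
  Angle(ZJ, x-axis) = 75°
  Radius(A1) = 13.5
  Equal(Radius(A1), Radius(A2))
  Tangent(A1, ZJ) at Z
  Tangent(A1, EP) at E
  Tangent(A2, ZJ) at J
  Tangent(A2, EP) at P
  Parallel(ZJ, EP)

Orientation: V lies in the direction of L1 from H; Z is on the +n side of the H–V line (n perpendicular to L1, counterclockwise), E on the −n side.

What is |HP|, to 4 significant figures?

44.40

The slot axis is L1's direction at 75.0°, so u = (cos 75.0°, sin 75.0°) = (0.2588, 0.9659) and n = (−sin 75.0°, cos 75.0°) = (-0.9659, 0.2588). H is at the origin and V lies 42.3 along u from H, so V = 42.3·u = (10.95, 40.86). Tangency of A1 to both parallel lines with radius 13.5 puts Z and E at H ± 13.5·n: Z = (-13.04, 3.494), E = (13.04, -3.494). Equal radii place J and P the same way about V: J = V + 13.5·n = (-2.092, 44.35), P = V − 13.5·n = (23.99, 37.36). Then |HP| = |P − H| = 44.40.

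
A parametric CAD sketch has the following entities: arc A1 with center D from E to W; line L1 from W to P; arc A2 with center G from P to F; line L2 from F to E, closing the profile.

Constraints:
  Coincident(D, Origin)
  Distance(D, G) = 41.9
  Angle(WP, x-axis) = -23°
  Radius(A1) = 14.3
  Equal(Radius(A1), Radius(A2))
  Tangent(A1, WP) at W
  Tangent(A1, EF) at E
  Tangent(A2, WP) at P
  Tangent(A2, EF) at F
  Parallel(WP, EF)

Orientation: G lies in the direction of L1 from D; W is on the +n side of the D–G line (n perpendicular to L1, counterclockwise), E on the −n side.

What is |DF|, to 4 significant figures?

44.27

Tangency of A1 to both parallel lines with radius 14.3 puts W and E at D ± 14.3·n: W = (5.587, 13.16), E = (-5.587, -13.16). Equal radii place P and F the same way about G: P = G + 14.3·n = (44.16, -3.208), F = G − 14.3·n = (32.98, -29.53). Then |DF| = |F − D| = 44.27.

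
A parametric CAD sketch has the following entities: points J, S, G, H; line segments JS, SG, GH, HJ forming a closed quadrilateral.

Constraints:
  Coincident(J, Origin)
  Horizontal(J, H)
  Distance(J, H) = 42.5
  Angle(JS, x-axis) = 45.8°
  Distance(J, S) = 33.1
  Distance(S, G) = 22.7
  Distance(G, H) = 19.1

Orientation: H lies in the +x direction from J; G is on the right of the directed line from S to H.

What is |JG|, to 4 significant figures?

23.45

J is at the origin; J and H share the same y with |JH| = 42.5 and H in +x, so H = (42.5, 0). JS runs at 45.8° with |JS| = 33.1, so S = (23.08, 23.73). G is determined by |SG| = 22.7 and |GH| = 19.1 together: it lies at the intersection of circle(S, 22.7) and circle(H, 19.1). With |SH| = 30.67, the foot of the radical line on SH is 17.79 from S and the perpendicular offset is √(22.7² − 17.79²) = 14.10. Taking the right-of-SH solution: G = (23.43, 1.032).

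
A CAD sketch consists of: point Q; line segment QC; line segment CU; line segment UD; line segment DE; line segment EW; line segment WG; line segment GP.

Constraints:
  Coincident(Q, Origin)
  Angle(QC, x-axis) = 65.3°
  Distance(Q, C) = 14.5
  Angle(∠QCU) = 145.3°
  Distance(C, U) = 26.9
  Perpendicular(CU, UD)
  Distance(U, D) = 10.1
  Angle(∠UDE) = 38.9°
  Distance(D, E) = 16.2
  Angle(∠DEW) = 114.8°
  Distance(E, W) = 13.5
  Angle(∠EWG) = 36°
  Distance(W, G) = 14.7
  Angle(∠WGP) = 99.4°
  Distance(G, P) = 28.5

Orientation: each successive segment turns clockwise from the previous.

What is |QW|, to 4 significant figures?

41.50

Q is at the origin; QC runs at 65.3° with length 14.5, so C = (6.059, 13.17). ∠QCU = 145.3° gives CU at 30.60° from the x-axis; with |CU| = 26.9, U = (29.21, 26.87). CU ⟂ UD, so UD runs at -59.40°; with |UD| = 10.1, D = (34.35, 18.17). ∠UDE = 38.9° gives DE at 159.5° from the x-axis; with |DE| = 16.2, E = (19.18, 23.85). ∠DEW = 114.8° gives EW at 94.30° from the x-axis; with |EW| = 13.5, W = (18.17, 37.31). Then |QW| = |W − Q| = 41.50.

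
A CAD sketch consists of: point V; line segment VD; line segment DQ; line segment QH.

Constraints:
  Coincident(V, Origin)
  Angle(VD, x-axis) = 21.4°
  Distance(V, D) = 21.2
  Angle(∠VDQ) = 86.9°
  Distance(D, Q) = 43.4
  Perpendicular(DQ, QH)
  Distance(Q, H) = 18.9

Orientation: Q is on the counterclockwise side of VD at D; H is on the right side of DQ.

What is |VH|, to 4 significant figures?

58.23

V is at the origin; VD runs at 21.4° with length 21.2, so D = 21.2·(cos 21.4°, sin 21.4°) = (19.74, 7.735). ∠VDQ = 86.9°, so DQ runs at 21.4° + (180° − 86.9°) = 114.5° from the x-axis; with |DQ| = 43.4, Q = D + 43.4·(cos 114.5°, sin 114.5°) = (1.741, 47.23). DQ is perpendicular to QH; with |QH| = 18.9 on the right of DQ, H = Q + 18.9·(0.9100, 0.4147) = (18.94, 55.07). Then |VH| = |H − V| = 58.23.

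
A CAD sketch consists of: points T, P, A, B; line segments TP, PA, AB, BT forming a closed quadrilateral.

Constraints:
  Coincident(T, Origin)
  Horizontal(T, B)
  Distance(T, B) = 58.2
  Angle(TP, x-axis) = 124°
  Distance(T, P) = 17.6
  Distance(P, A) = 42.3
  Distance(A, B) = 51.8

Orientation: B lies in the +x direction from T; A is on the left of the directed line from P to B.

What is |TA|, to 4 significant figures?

46.32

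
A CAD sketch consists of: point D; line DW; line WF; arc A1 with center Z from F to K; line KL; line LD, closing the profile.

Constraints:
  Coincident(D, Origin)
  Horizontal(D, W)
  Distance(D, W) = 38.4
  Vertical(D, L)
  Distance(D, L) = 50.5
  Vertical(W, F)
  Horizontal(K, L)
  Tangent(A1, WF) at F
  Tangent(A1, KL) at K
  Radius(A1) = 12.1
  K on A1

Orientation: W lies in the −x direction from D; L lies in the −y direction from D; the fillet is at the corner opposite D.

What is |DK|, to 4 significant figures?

56.94

D is at the origin; D and W share the same y with |DW| = 38.4 and W on the −x side, so W = (-38.40, 0.000). DL is vertical with |DL| = 50.5 and L on the −y side, so L = (0.000, -50.50). The virtual corner opposite D is at (-38.40, -50.50). Since A1 is tangent to WF there, ZF ⟂ WF and A1 meets KL tangentially, so ZK is at right angles to KL, with radius 12.1, so the center Z sits 12.1 in from both sides at Z = (-26.30, -38.40). That places the tangent points at F = (-38.40, -38.40) on WF and K = (-26.30, -50.50) on KL. Then |DK| = |K − D| = 56.94.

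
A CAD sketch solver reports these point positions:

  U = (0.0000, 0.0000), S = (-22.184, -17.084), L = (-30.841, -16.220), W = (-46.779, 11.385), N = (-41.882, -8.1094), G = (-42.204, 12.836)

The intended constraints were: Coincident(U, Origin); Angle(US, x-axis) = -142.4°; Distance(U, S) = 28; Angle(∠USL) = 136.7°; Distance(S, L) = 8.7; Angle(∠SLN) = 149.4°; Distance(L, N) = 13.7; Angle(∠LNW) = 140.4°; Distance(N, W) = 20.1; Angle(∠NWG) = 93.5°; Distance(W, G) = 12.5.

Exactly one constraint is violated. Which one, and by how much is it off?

Distance(W, G) = 12.5 — off by 7.70.

U = (0.00, 0.00) ✓; US at -142.4° ✓; |US| = 28.00 ✓; ∠USL = 136.7° ✓; |SL| = 8.700 ✓; ∠SLN = 149.4° ✓; |LN| = 13.70 ✓; ∠LNW = 140.4° ✓; |NW| = 20.10 ✓; ∠NWG = 93.50° ✓; |WG| = 4.800 ✗.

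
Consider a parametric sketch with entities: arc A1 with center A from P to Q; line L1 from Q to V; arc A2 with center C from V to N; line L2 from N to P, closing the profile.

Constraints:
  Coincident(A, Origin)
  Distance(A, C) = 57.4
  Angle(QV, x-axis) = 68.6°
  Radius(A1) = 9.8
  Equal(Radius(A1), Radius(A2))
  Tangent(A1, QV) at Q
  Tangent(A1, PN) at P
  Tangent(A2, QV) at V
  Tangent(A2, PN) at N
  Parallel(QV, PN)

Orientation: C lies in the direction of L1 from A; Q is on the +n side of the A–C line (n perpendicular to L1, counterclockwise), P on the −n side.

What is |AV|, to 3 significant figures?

58.2

Tangency of A1 to both parallel lines with radius 9.8 puts Q and P at A ± 9.8·n: Q = (-9.12, 3.58), P = (9.12, -3.58). Equal radii place V and N the same way about C: V = C + 9.8·n = (11.8, 57.0), N = C − 9.8·n = (30.1, 49.9). Then |AV| = |V − A| = 58.2.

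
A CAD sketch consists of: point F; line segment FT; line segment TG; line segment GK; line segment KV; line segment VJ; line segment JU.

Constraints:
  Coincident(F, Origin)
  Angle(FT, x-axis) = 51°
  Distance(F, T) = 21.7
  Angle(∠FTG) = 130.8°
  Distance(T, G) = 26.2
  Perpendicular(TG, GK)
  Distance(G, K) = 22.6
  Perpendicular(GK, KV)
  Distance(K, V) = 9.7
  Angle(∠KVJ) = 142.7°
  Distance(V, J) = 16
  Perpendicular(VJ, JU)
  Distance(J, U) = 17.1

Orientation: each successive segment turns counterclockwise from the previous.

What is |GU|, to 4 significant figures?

12.09

F is at the origin; FT runs at 51.0° with length 21.7, so T = (13.66, 16.86). ∠FTG = 130.8° gives TG at 100.2° from the x-axis; with |TG| = 26.2, G = (9.017, 42.65). The perpendicularity gives GK at right angles to TG, so GK runs at -169.8°; with |GK| = 22.6, K = (-13.23, 38.65). The perpendicularity gives KV at right angles to GK, so KV runs at -79.80°; with |KV| = 9.7, V = (-11.51, 29.10). ∠KVJ = 142.7° gives VJ at -42.50° from the x-axis; with |VJ| = 16.0, J = (0.2880, 18.29). VJ ⟂ JU, so JU runs at 47.50°; with |JU| = 17.1, U = (11.84, 30.90). Then |GU| = |U − G| = 12.09.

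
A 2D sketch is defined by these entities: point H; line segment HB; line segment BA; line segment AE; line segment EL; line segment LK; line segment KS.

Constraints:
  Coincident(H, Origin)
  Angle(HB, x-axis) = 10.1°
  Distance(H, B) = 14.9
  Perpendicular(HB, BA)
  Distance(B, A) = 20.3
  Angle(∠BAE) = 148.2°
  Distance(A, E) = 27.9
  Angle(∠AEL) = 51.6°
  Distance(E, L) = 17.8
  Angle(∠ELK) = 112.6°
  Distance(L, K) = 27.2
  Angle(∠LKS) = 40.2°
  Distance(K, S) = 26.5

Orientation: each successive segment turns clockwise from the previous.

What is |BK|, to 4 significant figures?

8.947

H is at the origin; HB runs at 10.1° with length 14.9, so B = (14.67, 2.613). The perpendicularity gives BA at right angles to HB, so BA runs at -79.90°; with |BA| = 20.3, A = (18.23, -17.37). ∠BAE = 148.2° gives AE at -111.7° from the x-axis; with |AE| = 27.9, E = (7.913, -43.30). ∠AEL = 51.6° gives EL at 119.9° from the x-axis; with |EL| = 17.8, L = (-0.9600, -27.86). ∠ELK = 112.6° gives LK at 52.50° from the x-axis; with |LK| = 27.2, K = (15.60, -6.285). Then |BK| = |K − B| = 8.947.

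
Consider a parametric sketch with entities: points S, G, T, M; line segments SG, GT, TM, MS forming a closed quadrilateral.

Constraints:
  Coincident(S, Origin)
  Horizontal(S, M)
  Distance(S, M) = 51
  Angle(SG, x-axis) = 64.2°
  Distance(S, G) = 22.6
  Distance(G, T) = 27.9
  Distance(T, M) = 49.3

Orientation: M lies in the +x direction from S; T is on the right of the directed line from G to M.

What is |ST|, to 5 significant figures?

6.8067

Checks: |GT| = 27.90 ✓; |TM| = 49.30 ✓.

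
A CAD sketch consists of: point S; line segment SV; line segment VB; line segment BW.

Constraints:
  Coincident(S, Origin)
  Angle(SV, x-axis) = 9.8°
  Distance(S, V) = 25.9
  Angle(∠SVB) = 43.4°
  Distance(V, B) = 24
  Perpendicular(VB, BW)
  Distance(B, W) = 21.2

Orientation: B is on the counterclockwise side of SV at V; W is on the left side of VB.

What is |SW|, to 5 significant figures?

6.2000

∠SVB = 43.4°, so VB runs at 9.8° + (180° − 43.4°) = 146.40° from the x-axis; with |VB| = 24.0, B = V + 24.0·(cos 146.40°, sin 146.40°) = (5.5320, 17.690). The perpendicularity gives BW at right angles to VB; with |BW| = 21.2 on the left of VB, W = B + 21.2·(-0.55339, -0.83292) = (-6.1999, 0.031893). Then |SW| = |W − S| = 6.2000.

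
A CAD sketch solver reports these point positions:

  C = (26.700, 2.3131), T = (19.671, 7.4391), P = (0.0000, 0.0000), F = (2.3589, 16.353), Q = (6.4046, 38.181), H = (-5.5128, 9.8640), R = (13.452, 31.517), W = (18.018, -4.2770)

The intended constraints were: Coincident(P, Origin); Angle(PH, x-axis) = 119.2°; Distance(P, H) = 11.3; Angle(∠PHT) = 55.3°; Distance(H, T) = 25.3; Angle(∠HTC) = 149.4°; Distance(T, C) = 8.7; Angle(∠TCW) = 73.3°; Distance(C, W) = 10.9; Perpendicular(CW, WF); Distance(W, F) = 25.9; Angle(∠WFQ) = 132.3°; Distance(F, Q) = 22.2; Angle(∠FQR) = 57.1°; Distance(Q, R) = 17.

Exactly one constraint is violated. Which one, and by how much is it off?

Distance(Q, R) = 17 — off by 7.30.

P = (0.00, 0.00) ✓; PH at 119.2° ✓; |PH| = 11.30 ✓; ∠PHT = 55.30° ✓; |HT| = 25.30 ✓; ∠HTC = 149.4° ✓; |TC| = 8.700 ✓; ∠TCW = 73.30° ✓; |CW| = 10.90 ✓; ∠(CW, WF) = 90.00° ✓; |WF| = 25.90 ✓; ∠WFQ = 132.3° ✓; |FQ| = 22.20 ✓; ∠FQR = 57.10° ✓; |QR| = 9.699 ✗.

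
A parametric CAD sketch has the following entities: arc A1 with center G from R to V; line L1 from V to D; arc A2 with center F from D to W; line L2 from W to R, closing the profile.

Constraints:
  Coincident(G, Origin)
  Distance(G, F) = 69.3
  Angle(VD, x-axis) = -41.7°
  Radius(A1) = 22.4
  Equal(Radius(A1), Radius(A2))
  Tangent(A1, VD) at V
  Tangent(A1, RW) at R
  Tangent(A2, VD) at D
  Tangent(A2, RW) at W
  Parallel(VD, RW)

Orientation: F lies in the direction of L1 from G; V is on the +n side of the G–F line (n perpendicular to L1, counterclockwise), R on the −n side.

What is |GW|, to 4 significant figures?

72.83

The slot axis is L1's direction at -41.7°, so u = (cos -41.7°, sin -41.7°) = (0.7466, -0.6652) and n = (−sin -41.7°, cos -41.7°) = (0.6652, 0.7466). G is at the origin and F lies 69.3 along u from G, so F = 69.3·u = (51.74, -46.10). Tangency of A1 to both parallel lines with radius 22.4 puts V and R at G ± 22.4·n: V = (14.90, 16.72), R = (-14.90, -16.72). Equal radii place D and W the same way about F: D = F + 22.4·n = (66.64, -29.38), W = F − 22.4·n = (36.84, -62.83). Then |GW| = |W − G| = 72.83.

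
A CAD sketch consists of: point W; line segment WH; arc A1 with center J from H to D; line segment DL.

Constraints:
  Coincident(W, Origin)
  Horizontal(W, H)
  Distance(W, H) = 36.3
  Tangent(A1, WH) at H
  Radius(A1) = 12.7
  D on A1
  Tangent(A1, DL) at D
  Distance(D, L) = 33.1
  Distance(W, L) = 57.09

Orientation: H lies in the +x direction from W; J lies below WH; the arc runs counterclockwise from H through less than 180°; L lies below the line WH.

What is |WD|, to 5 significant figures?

28.503

W is at the origin; W and H share the same y with |WH| = 36.3 and H on the +x side, so H = (36.300, 0.0000). A1 meets WH tangentially, so JH is at right angles to WH, so J = H + (0, -12.7) = (36.300, -12.700). Since JD ⟂ DL (tangency), |JL| = √(12.7² + 33.1²) = 35.453 regardless of where D sits on A1. So L lies on both circle(W, 57.09) and circle(J, 35.453); the below-WH intersection is L = (31.233, -47.789). D is the foot of the tangent from L: D = (23.914, -15.508).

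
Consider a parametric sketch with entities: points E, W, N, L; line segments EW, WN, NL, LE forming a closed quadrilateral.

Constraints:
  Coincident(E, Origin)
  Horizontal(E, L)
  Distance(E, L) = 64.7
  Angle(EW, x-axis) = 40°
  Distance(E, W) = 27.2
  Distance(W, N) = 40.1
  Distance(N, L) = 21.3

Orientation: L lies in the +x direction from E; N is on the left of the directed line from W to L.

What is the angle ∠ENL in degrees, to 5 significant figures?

81.579°

Checks: |WN| = 40.10 ✓; |NL| = 21.30 ✓.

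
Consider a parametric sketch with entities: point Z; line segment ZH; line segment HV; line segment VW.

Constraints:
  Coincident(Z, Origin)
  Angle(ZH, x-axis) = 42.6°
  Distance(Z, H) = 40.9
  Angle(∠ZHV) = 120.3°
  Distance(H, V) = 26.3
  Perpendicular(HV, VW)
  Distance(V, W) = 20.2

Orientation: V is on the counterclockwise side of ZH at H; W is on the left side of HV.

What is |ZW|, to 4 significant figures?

49.31

Z is at the origin; ZH runs at 42.6° with length 40.9, so H = 40.9·(cos 42.6°, sin 42.6°) = (30.11, 27.68). ∠ZHV = 120.3°, so HV runs at 42.6° + (180° − 120.3°) = 102.3° from the x-axis; with |HV| = 26.3, V = H + 26.3·(cos 102.3°, sin 102.3°) = (24.50, 53.38). HV ⟂ VW; with |VW| = 20.2 on the left of HV, W = V + 20.2·(-0.9770, -0.2130) = (4.767, 49.08). Then |ZW| = |W − Z| = 49.31.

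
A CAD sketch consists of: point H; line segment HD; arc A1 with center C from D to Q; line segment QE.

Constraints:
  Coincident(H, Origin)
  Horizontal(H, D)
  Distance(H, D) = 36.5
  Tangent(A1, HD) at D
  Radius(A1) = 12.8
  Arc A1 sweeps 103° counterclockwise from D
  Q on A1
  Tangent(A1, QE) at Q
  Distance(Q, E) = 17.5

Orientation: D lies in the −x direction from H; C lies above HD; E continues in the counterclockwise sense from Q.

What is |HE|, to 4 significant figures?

43.05

H is at the origin; H and D share the same y with |HD| = 36.5 and D on the −x side, so D = (-36.50, 0.000). Tangency of A1 to HD means the radius CD is perpendicular to HD, so C = D + (0, 12.8) = (-36.50, 12.80). On A1, D sits at bearing -90° from C; a 103° counterclockwise sweep puts Q at bearing 13°, so Q = C + 12.8·(cos 13°, sin 13°) = (-24.03, 15.68). Tangency of A1 to QE means the radius CQ is perpendicular to QE, so QE runs along (−sin 13°, cos 13°); with |QE| = 17.5, E = (-27.96, 32.73). Then |HE| = |E − H| = 43.05.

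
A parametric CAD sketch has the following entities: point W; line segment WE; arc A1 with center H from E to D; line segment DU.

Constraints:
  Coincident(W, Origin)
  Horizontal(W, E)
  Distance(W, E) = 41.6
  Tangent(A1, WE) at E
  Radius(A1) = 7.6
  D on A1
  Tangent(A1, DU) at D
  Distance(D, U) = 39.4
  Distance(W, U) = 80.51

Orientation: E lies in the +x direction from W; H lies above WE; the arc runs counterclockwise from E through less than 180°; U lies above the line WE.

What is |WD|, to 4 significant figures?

47.12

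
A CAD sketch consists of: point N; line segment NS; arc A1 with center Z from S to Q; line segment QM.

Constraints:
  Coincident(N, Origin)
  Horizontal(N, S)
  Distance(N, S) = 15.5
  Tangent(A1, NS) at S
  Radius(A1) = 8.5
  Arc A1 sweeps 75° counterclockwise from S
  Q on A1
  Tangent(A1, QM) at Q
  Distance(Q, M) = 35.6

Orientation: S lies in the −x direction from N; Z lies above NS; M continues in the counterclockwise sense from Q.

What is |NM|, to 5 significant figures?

40.732

On A1, S sits at bearing -90° from Z; a 75° counterclockwise sweep puts Q at bearing -15°, so Q = Z + 8.5·(cos -15°, sin -15°) = (-7.2896, 6.3000). The tangent condition forces ZQ to be normal to QM, so QM runs along (−sin -15°, cos -15°); with |QM| = 35.6, M = (1.9243, 40.687). Then |NM| = |M − N| = 40.732.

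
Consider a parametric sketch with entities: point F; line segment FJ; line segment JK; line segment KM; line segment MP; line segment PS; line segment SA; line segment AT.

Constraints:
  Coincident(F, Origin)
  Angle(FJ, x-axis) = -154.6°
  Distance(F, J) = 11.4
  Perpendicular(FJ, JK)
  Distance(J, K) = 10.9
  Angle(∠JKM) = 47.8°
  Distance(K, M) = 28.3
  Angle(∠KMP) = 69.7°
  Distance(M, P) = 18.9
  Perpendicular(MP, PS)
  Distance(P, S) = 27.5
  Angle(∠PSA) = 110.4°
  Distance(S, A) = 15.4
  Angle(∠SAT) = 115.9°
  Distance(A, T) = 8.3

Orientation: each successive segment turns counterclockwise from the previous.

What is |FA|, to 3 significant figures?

21.3

MP is perpendicular to PS, so PS runs at -92.1°; with |PS| = 27.5, S = (-14.7, -15.4). ∠PSA = 110.4° gives SA at -22.5° from the x-axis; with |SA| = 15.4, A = (-0.506, -21.3). Then |FA| = |A − F| = 21.3.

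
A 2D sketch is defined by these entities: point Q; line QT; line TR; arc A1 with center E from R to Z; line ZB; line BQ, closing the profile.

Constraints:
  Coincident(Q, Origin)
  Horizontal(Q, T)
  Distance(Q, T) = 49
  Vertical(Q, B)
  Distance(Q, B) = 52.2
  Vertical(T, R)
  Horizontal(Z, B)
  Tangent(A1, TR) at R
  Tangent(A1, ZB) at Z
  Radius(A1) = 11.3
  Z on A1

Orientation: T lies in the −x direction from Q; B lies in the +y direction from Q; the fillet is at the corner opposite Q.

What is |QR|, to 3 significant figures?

63.8

Q is at the origin; Q and T share the same y with |QT| = 49.0 and T on the −x side, so T = (-49.0, 0.00). QB is vertical with |QB| = 52.2 and B on the +y side, so B = (0.00, 52.2). The virtual corner opposite Q is at (-49.0, 52.2). The tangent condition forces ER to be normal to TR and A1 meets ZB tangentially, so EZ is at right angles to ZB, with radius 11.3, so the center E sits 11.3 in from both sides at E = (-37.7, 40.9). That places the tangent points at R = (-49.0, 40.9) on TR and Z = (-37.7, 52.2) on ZB. Then |QR| = |R − Q| = 63.8.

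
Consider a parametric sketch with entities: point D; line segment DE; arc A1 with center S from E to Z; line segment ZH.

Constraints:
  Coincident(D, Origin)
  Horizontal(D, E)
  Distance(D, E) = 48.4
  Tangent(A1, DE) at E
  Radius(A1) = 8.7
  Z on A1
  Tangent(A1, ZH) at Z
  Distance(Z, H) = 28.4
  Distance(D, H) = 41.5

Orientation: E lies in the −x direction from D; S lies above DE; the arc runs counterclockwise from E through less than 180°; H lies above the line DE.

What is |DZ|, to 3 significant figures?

40.9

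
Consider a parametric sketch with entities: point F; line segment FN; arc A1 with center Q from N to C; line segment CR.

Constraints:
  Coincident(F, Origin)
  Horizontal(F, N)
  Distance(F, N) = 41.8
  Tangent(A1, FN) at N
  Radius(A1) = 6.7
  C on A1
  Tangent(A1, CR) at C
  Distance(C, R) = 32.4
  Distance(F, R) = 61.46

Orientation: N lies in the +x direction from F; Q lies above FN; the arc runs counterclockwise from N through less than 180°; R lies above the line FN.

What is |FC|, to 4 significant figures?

48.99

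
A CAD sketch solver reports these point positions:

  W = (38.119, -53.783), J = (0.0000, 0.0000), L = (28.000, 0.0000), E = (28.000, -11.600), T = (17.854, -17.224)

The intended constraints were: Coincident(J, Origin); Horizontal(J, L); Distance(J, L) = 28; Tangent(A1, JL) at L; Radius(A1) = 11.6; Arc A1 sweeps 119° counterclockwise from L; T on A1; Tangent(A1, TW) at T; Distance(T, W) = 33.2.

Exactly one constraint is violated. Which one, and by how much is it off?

Distance(T, W) = 33.2 — off by 8.60.

J = (0.00, 0.00) ✓; J.y = 0.00, L.y = 0.00 ✓; |JL| = 28.00 ✓; ∠(EL, LJ) = 90.00° ✓; |EL| = 11.60 ✓; bearing(E→T) − bearing(E→L) = 119.0° ✓; |ET| = 11.60 ✓; ∠(ET, TW) = 90.00° ✓; |TW| = 41.80 ✗.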